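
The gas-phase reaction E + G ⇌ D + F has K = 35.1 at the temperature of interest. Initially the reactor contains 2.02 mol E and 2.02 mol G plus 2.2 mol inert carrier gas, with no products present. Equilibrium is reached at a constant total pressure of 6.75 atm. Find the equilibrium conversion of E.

Take 2.02 mol E as basis and let X be its fractional conversion, so ξ = 2.02X.
Mole table: n_E = 2.02 − 2.02X; n_G = 2.02 − 2.02X; n_D = 2.02X; n_F = 2.02X; n_I = 2.2 (inert).
n_T stays at 6.24 (no change in mole number).
Mole fractions y_i = n_i/n_T; K = p_D p_F / (p_E p_G) with p_i = y_i·P.
This yields a degree-2 equation in X; solving on (0,1), X = 0.856.

X = 0.856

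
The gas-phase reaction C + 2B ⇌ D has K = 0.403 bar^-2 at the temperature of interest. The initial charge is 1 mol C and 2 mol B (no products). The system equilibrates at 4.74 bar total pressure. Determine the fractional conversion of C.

Let X = conversion of C (basis 1 mol C); extent of reaction ξ = X.
Species balance: n_C = 1 − X; n_B = 2 − 2X; n_D = X.
Summing: n_T = 3 − 2X.
Mole fractions y_i = n_i/n_T; K = p_D / (p_C p_B^2) with p_i = y_i·P.
Substituting and setting equal to 0.403 bar^-2 gives a polynomial in X; the root in (0,1) is X = 0.625.

X = 0.625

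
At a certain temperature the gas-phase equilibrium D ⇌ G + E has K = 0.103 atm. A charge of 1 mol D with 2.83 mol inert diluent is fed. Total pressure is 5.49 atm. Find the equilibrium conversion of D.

Basis: 1 mol D initially; let X = conversion of D. Extent ξ = X.
At extent ξ: n_D = 1 − X; n_G = X; n_E = X; n_I = 2.83 (inert).
Total moles n_T = 3.83 + X.
Mole fractions y_i = n_i/n_T; K = p_G p_E / (p_D) with p_i = y_i·P.
Substituting and setting equal to 0.103 atm gives a polynomial in X; the root in (0,1) is X = 0.241.

X = 0.241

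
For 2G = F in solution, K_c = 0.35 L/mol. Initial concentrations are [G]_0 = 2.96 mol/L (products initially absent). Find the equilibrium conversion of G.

Let X = conversion of G; extent ξ = 2.96X/2 mol/L.
Concentrations: [G] = 2.96 − 2.96X; [F] = 1.48X.
K_c = [F] / ([G]^2).
Solving K_c = 0.35 for X ∈ (0,1): X = 0.506.

X = 0.506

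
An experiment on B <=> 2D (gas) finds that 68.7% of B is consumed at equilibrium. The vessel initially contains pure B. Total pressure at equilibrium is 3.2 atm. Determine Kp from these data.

Kp = 11.4 atm

Take 1 mol B as basis and let X be its fractional conversion, so ξ = X.
Mole table: n_B = 1 − X; n_D = 2X.
n_T = Σnᵢ = 1 + X.
At X = 0.687: n_B = 0.313, n_D = 1.37, n_T = 1.69.
p_i = (n_i/n_T)·P. Kp = p_D^2 / (p_B) = 11.4 atm.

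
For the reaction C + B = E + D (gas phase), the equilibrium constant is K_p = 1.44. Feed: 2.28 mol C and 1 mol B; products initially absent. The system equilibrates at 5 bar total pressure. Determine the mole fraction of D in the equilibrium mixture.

y_D = 0.228

Let X = conversion of B (basis 1 mol B); extent of reaction ξ = X.
Moles: n_C = 2.28 − X; n_B = 1 − X; n_E = X; n_D = X.
Total moles n_T = 3.28 (Δν = 0, constant).
Mole fractions y_i = n_i/n_T; K_p = p_E p_D / (p_C p_B) with p_i = y_i·P.
Substituting and setting equal to 1.44 gives a polynomial in X; the root in (0,1) is X = 0.747.
Then n_D = 0.747, n_T = 3.28, so y_D = 0.228.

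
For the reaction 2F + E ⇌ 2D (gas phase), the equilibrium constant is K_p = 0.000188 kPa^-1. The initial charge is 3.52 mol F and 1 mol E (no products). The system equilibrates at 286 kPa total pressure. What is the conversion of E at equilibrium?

X = 0.162

Let X = conversion of E (basis 1 mol E); extent of reaction ξ = X.
At extent ξ: n_F = 3.52 − 2X; n_E = 1 − X; n_D = 2X.
Total moles n_T = 4.52 − X.
With p_i = (n_i/n_T)P, K_p = p_D^2 / (p_F^2 p_E).
Setting this equal to 0.000188 kPa^-1 and taking the physical root (0 < X < 1) gives X = 0.162.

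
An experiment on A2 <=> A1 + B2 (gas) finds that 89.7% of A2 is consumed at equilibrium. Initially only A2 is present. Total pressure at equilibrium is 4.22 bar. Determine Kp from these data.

Kp = 17.4 bar

Let X = conversion of A2 (basis 1 mol A2); extent of reaction ξ = X.
Species balance: n_A2 = 1 − X; n_A1 = X; n_B2 = X.
Summing: n_T = 1 + X.
At X = 0.897: n_A2 = 0.103, n_A1 = 0.897, n_B2 = 0.897, n_T = 1.9.
p_i = (n_i/n_T)·P. Kp = p_A1 p_B2 / (p_A2) = 17.4 bar.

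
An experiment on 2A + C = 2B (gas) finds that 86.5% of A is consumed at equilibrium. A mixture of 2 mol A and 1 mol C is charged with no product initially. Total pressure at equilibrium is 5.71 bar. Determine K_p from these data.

Basis: 2 mol A initially; let X = conversion of A. Extent ξ = X.
At extent ξ: n_A = 2 − 2X; n_C = 1 − X; n_B = 2X.
Summing: n_T = 3 − X.
At X = 0.865: n_A = 0.27, n_C = 0.135, n_B = 1.73, n_T = 2.13.
p_i = (n_i/n_T)·P. K_p = p_B^2 / (p_A^2 p_C) = 114 bar^-1.

K_p = 114 bar^-1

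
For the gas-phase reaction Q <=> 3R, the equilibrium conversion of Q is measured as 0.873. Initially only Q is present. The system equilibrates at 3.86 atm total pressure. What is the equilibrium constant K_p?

Basis: 1 mol Q initially; let X = conversion of Q. Extent ξ = X.
Moles: n_Q = 1 − X; n_R = 3X.
n_T = Σnᵢ = 1 + 2X.
At X = 0.873: n_Q = 0.127, n_R = 2.62, n_T = 2.75.
p_i = (n_i/n_T)·P. K_p = p_R^3 / (p_Q) = 279 atm^2.

K_p = 279 atm^2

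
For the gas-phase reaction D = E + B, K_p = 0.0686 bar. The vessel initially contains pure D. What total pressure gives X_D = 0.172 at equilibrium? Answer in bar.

P = 2.25 bar

Basis: 1 mol D initially; let X = conversion of D. Extent ξ = X.
Species balance: n_D = 1 − X; n_E = X; n_B = X.
Total moles n_T = 1 + X.
K_p = p_E p_B / (p_D) with p_i = (n_i/n_T)·P.
At X = 0.172: the mole-fraction product g(X) = Π y_i^ν_i = 0.03049. Since K_p = g(X)·P^{1}, P = (K_p/g)^(1/1) = (0.0686/0.03049)^(1/1) = 2.25 bar.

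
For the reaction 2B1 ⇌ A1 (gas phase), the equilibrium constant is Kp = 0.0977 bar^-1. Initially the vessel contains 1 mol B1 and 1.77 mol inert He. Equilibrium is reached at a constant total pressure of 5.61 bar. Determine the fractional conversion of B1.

X = 0.239

Let X = conversion of B1 (basis 1 mol B1); extent of reaction ξ = 0.5X.
Moles: n_B1 = 1 − X; n_A1 = 0.5X; n_I = 1.77 (inert).
Summing: n_T = 2.77 − 0.5X.
Mole fractions y_i = n_i/n_T; Kp = p_A1 / (p_B1^2) with p_i = y_i·P.
This yields a degree-2 equation in X; solving on (0,1), X = 0.239.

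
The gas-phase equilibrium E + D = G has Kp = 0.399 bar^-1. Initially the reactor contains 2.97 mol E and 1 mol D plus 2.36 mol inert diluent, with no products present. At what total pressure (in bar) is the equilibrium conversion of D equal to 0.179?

Basis: 1 mol D initially; let X = conversion of D. Extent ξ = X.
At extent ξ: n_E = 2.97 − X; n_D = 1 − X; n_G = X; n_I = 2.36 (inert).
Summing: n_T = 6.33 − X.
Kp = p_G / (p_E p_D) with p_i = (n_i/n_T)·P.
At X = 0.179: the mole-fraction product g(X) = Π y_i^ν_i = 0.4805. Since Kp = g(X)·P^{-1}, P = (g/Kp)^(1/1) = (0.4805/0.399)^(1/1) = 1.2 bar.

P = 1.2 bar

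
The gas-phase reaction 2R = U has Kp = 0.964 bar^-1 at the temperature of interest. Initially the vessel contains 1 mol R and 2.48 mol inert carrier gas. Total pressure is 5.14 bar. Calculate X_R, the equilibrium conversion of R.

X = 0.571

Take 1 mol R as basis and let X be its fractional conversion, so ξ = 0.5X.
Species balance: n_R = 1 − X; n_U = 0.5X; n_I = 2.48 (inert).
n_T = Σnᵢ = 3.48 − 0.5X.
y_i = n_i/n_T, p_i = y_i·P. Kp = p_U / (p_R^2).
Substituting and setting equal to 0.964 bar^-1 gives a polynomial in X; the root in (0,1) is X = 0.571.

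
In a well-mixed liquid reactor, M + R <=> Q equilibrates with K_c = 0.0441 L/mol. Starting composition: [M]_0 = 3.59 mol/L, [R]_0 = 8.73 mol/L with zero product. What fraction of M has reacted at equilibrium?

X = 0.256

Let X = conversion of M; extent ξ = 3.59·X mol/L.
Concentrations: [M] = 3.59 − 3.59X; [R] = 8.73 − 3.59X; [Q] = 3.59X.
K_c = [Q] / ([M] [R]).
Equating to 0.0441 L/mol: the physical root is X = 0.256.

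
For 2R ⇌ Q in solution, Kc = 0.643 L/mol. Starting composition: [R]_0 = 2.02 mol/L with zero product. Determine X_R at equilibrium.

X = 0.543

Let X = conversion of R; extent ξ = 2.02X/2 mol/L.
Concentrations: [R] = 2.02 − 2.02X; [Q] = 1.01X.
Kc = [Q] / ([R]^2).
Setting equal to 0.643 and solving for X on (0,1) gives X = 0.543.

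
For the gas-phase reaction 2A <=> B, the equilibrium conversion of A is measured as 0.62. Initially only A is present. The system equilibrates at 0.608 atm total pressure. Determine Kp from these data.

Kp = 2.44 atm^-1

Take 1 mol A as basis and let X be its fractional conversion, so ξ = 0.5X.
At extent ξ: n_A = 1 − X; n_B = 0.5X.
Summing: n_T = 1 − 0.5X.
At X = 0.62: n_A = 0.38, n_B = 0.31, n_T = 0.69.
p_i = (n_i/n_T)·P. Kp = p_B / (p_A^2) = 2.44 atm^-1.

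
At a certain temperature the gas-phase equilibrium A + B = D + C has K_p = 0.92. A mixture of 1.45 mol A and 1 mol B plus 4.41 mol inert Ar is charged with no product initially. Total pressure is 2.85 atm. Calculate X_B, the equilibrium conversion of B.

X = 0.580

Let X = conversion of B (basis 1 mol B); extent of reaction ξ = X.
Mole table: n_A = 1.45 − X; n_B = 1 − X; n_D = X; n_C = X; n_I = 4.41 (inert).
n_T stays at 6.86 (no change in mole number).
Mole fractions y_i = n_i/n_T; K_p = p_D p_C / (p_A p_B) with p_i = y_i·P.
Substituting and setting equal to 0.92 gives a polynomial in X; the root in (0,1) is X = 0.580.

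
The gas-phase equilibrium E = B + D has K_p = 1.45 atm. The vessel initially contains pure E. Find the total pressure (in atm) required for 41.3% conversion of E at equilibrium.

Take 1 mol E as basis and let X be its fractional conversion, so ξ = X.
At extent ξ: n_E = 1 − X; n_B = X; n_D = X.
n_T = Σnᵢ = 1 + X.
K_p = p_B p_D / (p_E) with p_i = (n_i/n_T)·P.
At X = 0.413: the mole-fraction product g(X) = Π y_i^ν_i = 0.2056. Since K_p = g(X)·P^{1}, P = (K_p/g)^(1/1) = (1.45/0.2056)^(1/1) = 7.05 atm.

P = 7.05 atm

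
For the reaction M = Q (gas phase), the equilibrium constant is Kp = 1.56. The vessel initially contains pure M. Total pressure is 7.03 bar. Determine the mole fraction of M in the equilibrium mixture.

Let X = conversion of M (basis 1 mol M); extent of reaction ξ = X.
Mole table: n_M = 1 − X; n_Q = X.
Total moles n_T = 1 (Δν = 0, constant).
y_i = n_i/n_T, p_i = y_i·P. Kp = p_Q / (p_M).
This yields a degree-1 equation in X; solving on (0,1), X = 0.609.
Then n_M = 0.391, n_T = 1, so y_M = 0.391.

y_M = 0.391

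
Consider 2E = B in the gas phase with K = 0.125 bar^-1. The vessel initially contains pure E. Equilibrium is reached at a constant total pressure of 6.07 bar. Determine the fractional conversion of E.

X = 0.502

Take 1 mol E as basis and let X be its fractional conversion, so ξ = 0.5X.
Species balance: n_E = 1 − X; n_B = 0.5X.
n_T = Σnᵢ = 1 − 0.5X.
y_i = n_i/n_T, p_i = y_i·P. K = p_B / (p_E^2).
This yields a degree-2 equation in X; solving on (0,1), X = 0.502.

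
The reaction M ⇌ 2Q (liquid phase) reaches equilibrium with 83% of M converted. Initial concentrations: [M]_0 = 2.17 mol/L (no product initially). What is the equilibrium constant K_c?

Let X = conversion of M.
Concentrations: [M] = 2.17 − 2.17X; [Q] = 4.34X.
At X = 0.83: [M] = 0.369, [Q] = 3.6.
K_c = [Q]^2 / ([M]) = 35.2 mol/L.

K_c = 35.2 mol/L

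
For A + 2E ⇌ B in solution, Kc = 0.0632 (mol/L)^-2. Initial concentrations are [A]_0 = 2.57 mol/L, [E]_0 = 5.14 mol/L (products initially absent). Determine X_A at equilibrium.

X = 0.386

Let X = conversion of A; extent ξ = 2.57·X mol/L.
Concentrations: [A] = 2.57 − 2.57X; [E] = 5.14 − 5.14X; [B] = 2.57X.
Kc = [B] / ([A] [E]^2).
Setting equal to 0.0632 and solving for X on (0,1) gives X = 0.386.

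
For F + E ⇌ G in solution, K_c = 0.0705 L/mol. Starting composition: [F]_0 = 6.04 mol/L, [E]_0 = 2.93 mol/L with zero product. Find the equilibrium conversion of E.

Let X = conversion of E; extent ξ = 2.93·X mol/L.
Concentrations: [F] = 6.04 − 2.93X; [E] = 2.93 − 2.93X; [G] = 2.93X.
K_c = [G] / ([F] [E]).
Setting equal to 0.0705 and solving for X on (0,1) gives X = 0.270.

X = 0.270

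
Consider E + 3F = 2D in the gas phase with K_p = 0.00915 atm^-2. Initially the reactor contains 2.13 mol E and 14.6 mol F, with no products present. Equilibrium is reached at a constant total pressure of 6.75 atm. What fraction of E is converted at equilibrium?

X = 0.447

Basis: 2.13 mol E initially; let X = conversion of E. Extent ξ = 2.13X.
Moles: n_E = 2.13 − 2.13X; n_F = 14.6 − 6.39X; n_D = 4.26X.
n_T = Σnᵢ = 16.7 − 4.26X.
With p_i = (n_i/n_T)P, K_p = p_D^2 / (p_E p_F^3).
Substituting and setting equal to 0.00915 atm^-2 gives a polynomial in X; the root in (0,1) is X = 0.447.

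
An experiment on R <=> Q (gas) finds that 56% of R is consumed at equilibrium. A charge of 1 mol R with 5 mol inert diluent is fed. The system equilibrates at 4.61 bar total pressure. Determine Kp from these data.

Basis: 1 mol R initially; let X = conversion of R. Extent ξ = X.
Species balance: n_R = 1 − X; n_Q = X; n_I = 5 (inert).
Total moles n_T = 6 (Δν = 0, constant).
At X = 0.56: n_R = 0.44, n_Q = 0.56, n_T = 6.
p_i = (n_i/n_T)·P. Kp = p_Q / (p_R) = 1.27.

Kp = 1.27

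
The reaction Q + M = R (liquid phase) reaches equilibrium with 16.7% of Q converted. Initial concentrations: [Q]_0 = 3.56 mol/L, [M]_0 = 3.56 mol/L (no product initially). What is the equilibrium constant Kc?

Let X = conversion of Q.
Concentrations: [Q] = 3.56 − 3.56X; [M] = 3.56 − 3.56X; [R] = 3.56X.
At X = 0.167: [Q] = 2.97, [M] = 2.97, [R] = 0.595.
Kc = [R] / ([Q] [M]) = 0.0676 L/mol.

Kc = 0.0676 L/mol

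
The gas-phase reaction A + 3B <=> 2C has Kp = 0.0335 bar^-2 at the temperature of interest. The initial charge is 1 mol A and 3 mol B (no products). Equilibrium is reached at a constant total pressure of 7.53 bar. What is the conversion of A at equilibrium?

Basis: 1 mol A initially; let X = conversion of A. Extent ξ = X.
Species balance: n_A = 1 − X; n_B = 3 − 3X; n_C = 2X.
n_T = Σnᵢ = 4 − 2X.
Mole fractions y_i = n_i/n_T; Kp = p_C^2 / (p_A p_B^3) with p_i = y_i·P.
Equating to 0.0335 bar^-2 and solving on 0 < X < 1: X = 0.401.

X = 0.401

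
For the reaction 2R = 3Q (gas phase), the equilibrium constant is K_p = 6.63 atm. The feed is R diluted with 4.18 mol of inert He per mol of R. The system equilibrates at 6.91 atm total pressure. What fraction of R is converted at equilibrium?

X = 0.614

Basis: 1 mol R initially; let X = conversion of R. Extent ξ = 0.5X.
At extent ξ: n_R = 1 − X; n_Q = 1.5X; n_I = 4.18 (inert).
n_T = Σnᵢ = 5.18 + 0.5X.
With p_i = (n_i/n_T)P, K_p = p_Q^3 / (p_R^2).
Substituting and setting equal to 6.63 atm gives a polynomial in X; the root in (0,1) is X = 0.614.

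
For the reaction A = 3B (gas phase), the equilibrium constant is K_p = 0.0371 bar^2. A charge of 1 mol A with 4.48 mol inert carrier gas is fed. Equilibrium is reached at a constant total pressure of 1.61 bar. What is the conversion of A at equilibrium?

X = 0.243

Let X = conversion of A (basis 1 mol A); extent of reaction ξ = X.
At extent ξ: n_A = 1 − X; n_B = 3X; n_I = 4.48 (inert).
Total moles n_T = 5.48 + 2X.
Mole fractions y_i = n_i/n_T; K_p = p_B^3 / (p_A) with p_i = y_i·P.
This yields a degree-3 equation in X; solving on (0,1), X = 0.243.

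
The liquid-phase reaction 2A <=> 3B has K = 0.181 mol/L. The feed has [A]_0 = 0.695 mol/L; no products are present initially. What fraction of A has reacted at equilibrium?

X = 0.327

Let X = conversion of A; extent ξ = 0.695X/2 mol/L.
Concentrations: [A] = 0.695 − 0.695X; [B] = 1.04X.
K = [B]^3 / ([A]^2).
Equating to 0.181 mol/L: the physical root is X = 0.327.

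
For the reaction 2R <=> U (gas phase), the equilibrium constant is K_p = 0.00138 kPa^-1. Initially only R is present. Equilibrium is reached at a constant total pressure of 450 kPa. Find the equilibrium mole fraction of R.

y_R = 0.698

Let X = conversion of R (basis 1 mol R); extent of reaction ξ = 0.5X.
Species balance: n_R = 1 − X; n_U = 0.5X.
Summing: n_T = 1 − 0.5X.
With p_i = (n_i/n_T)P, K_p = p_U / (p_R^2).
Setting this equal to 0.00138 kPa^-1 and taking the physical root (0 < X < 1) gives X = 0.464.
Then n_R = 0.536, n_T = 0.768, so y_R = 0.698.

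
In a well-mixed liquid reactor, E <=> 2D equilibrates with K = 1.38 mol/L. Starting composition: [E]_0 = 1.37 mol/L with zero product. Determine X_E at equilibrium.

X = 0.391

Let X = conversion of E; extent ξ = 1.37·X mol/L.
Concentrations: [E] = 1.37 − 1.37X; [D] = 2.74X.
K = [D]^2 / ([E]).
Equating to 1.38 mol/L: the physical root is X = 0.391.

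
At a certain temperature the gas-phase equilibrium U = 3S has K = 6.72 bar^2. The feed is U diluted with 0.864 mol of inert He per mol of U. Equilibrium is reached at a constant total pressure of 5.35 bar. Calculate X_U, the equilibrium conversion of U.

Let X = conversion of U (basis 1 mol U); extent of reaction ξ = X.
At extent ξ: n_U = 1 − X; n_S = 3X; n_I = 0.864 (inert).
Summing: n_T = 1.86 + 2X.
Mole fractions y_i = n_i/n_T; K = p_S^3 / (p_U) with p_i = y_i·P.
This yields a degree-3 equation in X; solving on (0,1), X = 0.334.

X = 0.334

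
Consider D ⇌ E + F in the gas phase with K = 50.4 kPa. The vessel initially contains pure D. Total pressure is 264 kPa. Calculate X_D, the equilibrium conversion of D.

Take 1 mol D as basis and let X be its fractional conversion, so ξ = X.
At extent ξ: n_D = 1 − X; n_E = X; n_F = X.
Total moles n_T = 1 + X.
With p_i = (n_i/n_T)P, K = p_E p_F / (p_D).
This yields a degree-2 equation in X; solving on (0,1), X = 0.400.

X = 0.400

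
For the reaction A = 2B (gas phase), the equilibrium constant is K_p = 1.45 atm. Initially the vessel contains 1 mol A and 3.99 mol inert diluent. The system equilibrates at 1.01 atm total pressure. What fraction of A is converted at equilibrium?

Basis: 1 mol A initially; let X = conversion of A. Extent ξ = X.
Species balance: n_A = 1 − X; n_B = 2X; n_I = 3.99 (inert).
n_T = Σnᵢ = 4.99 + X.
y_i = n_i/n_T, p_i = y_i·P. K_p = p_B^2 / (p_A).
Substituting and setting equal to 1.45 atm gives a polynomial in X; the root in (0,1) is X = 0.736.

X = 0.736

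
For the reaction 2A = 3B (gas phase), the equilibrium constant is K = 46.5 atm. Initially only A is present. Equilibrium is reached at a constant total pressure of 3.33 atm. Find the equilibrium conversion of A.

Let X = conversion of A (basis 1 mol A); extent of reaction ξ = 0.5X.
Moles: n_A = 1 − X; n_B = 1.5X.
Summing: n_T = 1 + 0.5X.
Mole fractions y_i = n_i/n_T; K = p_B^3 / (p_A^2) with p_i = y_i·P.
Substituting and setting equal to 46.5 atm gives a polynomial in X; the root in (0,1) is X = 0.735.

X = 0.735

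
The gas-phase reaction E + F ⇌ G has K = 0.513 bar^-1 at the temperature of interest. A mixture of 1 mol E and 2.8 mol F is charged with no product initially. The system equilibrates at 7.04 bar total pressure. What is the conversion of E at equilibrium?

Take 1 mol E as basis and let X be its fractional conversion, so ξ = X.
Moles: n_E = 1 − X; n_F = 2.8 − X; n_G = X.
Summing: n_T = 3.8 − X.
Mole fractions y_i = n_i/n_T; K = p_G / (p_E p_F) with p_i = y_i·P.
Substituting and setting equal to 0.513 bar^-1 gives a polynomial in X; the root in (0,1) is X = 0.710.

X = 0.710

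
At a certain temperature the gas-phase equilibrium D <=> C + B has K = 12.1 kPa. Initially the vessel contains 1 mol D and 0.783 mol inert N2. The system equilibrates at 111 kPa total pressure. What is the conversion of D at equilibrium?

Basis: 1 mol D initially; let X = conversion of D. Extent ξ = X.
Species balance: n_D = 1 − X; n_C = X; n_B = X; n_I = 0.783 (inert).
Total moles n_T = 1.78 + X.
With p_i = (n_i/n_T)P, K = p_C p_B / (p_D).
Setting this equal to 12.1 kPa and taking the physical root (0 < X < 1) gives X = 0.382.

X = 0.382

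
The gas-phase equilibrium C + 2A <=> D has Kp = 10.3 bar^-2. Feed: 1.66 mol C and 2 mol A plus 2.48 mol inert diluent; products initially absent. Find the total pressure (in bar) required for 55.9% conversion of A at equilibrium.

Basis: 2 mol A initially; let X = conversion of A. Extent ξ = X.
Moles: n_C = 1.66 − X; n_A = 2 − 2X; n_D = X; n_I = 2.48 (inert).
Summing: n_T = 6.14 − 2X.
Kp = p_D / (p_C p_A^2) with p_i = (n_i/n_T)·P.
At X = 0.559: the mole-fraction product g(X) = Π y_i^ν_i = 16.46. Since Kp = g(X)·P^{-2}, P = (g/Kp)^(1/2) = (16.46/10.3)^(1/2) = 1.26 bar.

P = 1.26 bar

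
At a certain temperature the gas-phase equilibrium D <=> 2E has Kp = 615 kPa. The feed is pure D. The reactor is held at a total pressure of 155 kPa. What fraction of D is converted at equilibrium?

Take 1 mol D as basis and let X be its fractional conversion, so ξ = X.
Moles: n_D = 1 − X; n_E = 2X.
n_T = Σnᵢ = 1 + X.
Mole fractions y_i = n_i/n_T; Kp = p_E^2 / (p_D) with p_i = y_i·P.
Setting this equal to 615 kPa and taking the physical root (0 < X < 1) gives X = 0.706.

X = 0.706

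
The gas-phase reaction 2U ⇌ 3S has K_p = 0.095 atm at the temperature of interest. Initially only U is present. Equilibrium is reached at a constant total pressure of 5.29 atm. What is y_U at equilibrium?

Basis: 1 mol U initially; let X = conversion of U. Extent ξ = 0.5X.
Species balance: n_U = 1 − X; n_S = 1.5X.
Summing: n_T = 1 + 0.5X.
Mole fractions y_i = n_i/n_T; K_p = p_S^3 / (p_U^2) with p_i = y_i·P.
Substituting and setting equal to 0.095 atm gives a polynomial in X; the root in (0,1) is X = 0.160.
Then n_U = 0.84, n_T = 1.08, so y_U = 0.778.

y_U = 0.778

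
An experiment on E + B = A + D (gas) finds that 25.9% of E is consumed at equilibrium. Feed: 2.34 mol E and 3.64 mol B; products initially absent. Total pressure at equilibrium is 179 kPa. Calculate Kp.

Kp = 0.0698

Basis: 2.34 mol E initially; let X = conversion of E. Extent ξ = 2.34X.
Moles: n_E = 2.34 − 2.34X; n_B = 3.64 − 2.34X; n_A = 2.34X; n_D = 2.34X.
Total moles n_T = 5.98 (Δν = 0, constant).
At X = 0.259: n_E = 1.73, n_B = 3.03, n_A = 0.606, n_D = 0.606, n_T = 5.98.
p_i = (n_i/n_T)·P. Kp = p_A p_D / (p_E p_B) = 0.0698.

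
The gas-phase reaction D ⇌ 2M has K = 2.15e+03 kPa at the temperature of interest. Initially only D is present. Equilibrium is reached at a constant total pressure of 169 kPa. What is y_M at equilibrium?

Let X = conversion of D (basis 1 mol D); extent of reaction ξ = X.
Moles: n_D = 1 − X; n_M = 2X.
n_T = Σnᵢ = 1 + X.
y_i = n_i/n_T, p_i = y_i·P. K = p_M^2 / (p_D).
Equating to 2.15e+03 kPa and solving on 0 < X < 1: X = 0.872.
Then n_M = 1.74, n_T = 1.87, so y_M = 0.932.

y_M = 0.932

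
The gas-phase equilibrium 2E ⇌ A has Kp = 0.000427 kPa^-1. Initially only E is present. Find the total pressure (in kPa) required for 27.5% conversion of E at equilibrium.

P = 528 kPa

Take 1 mol E as basis and let X be its fractional conversion, so ξ = 0.5X.
Mole table: n_E = 1 − X; n_A = 0.5X.
Summing: n_T = 1 − 0.5X.
Kp = p_A / (p_E^2) with p_i = (n_i/n_T)·P.
At X = 0.275: the mole-fraction product g(X) = Π y_i^ν_i = 0.2256. Since Kp = g(X)·P^{-1}, P = (g/Kp)^(1/1) = (0.2256/0.000427)^(1/1) = 528 kPa.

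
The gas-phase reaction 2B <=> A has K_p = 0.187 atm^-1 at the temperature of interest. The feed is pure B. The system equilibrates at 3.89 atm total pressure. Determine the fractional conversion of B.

X = 0.494

Basis: 1 mol B initially; let X = conversion of B. Extent ξ = 0.5X.
Species balance: n_B = 1 − X; n_A = 0.5X.
n_T = Σnᵢ = 1 − 0.5X.
y_i = n_i/n_T, p_i = y_i·P. K_p = p_A / (p_B^2).
Setting this equal to 0.187 atm^-1 and taking the physical root (0 < X < 1) gives X = 0.494.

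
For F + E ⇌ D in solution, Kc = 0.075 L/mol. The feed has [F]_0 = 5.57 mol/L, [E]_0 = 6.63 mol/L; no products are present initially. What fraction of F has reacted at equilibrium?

Let X = conversion of F; extent ξ = 5.57·X mol/L.
Concentrations: [F] = 5.57 − 5.57X; [E] = 6.63 − 5.57X; [D] = 5.57X.
Kc = [D] / ([F] [E]).
This equals 0.075 at X = 0.276 (the root in 0 < X < 1).

X = 0.276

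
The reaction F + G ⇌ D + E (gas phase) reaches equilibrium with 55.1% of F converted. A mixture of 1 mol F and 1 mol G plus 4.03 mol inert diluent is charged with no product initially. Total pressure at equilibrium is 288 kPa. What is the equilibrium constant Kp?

Kp = 1.51

Basis: 1 mol F initially; let X = conversion of F. Extent ξ = X.
Mole table: n_F = 1 − X; n_G = 1 − X; n_D = X; n_E = X; n_I = 4.03 (inert).
Since Δν = 0, n_T = 6.03 throughout.
At X = 0.551: n_F = 0.449, n_G = 0.449, n_D = 0.551, n_E = 0.551, n_T = 6.03.
p_i = (n_i/n_T)·P. Kp = p_D p_E / (p_F p_G) = 1.51.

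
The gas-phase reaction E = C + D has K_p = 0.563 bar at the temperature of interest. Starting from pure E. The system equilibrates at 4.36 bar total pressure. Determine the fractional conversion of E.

Let X = conversion of E (basis 1 mol E); extent of reaction ξ = X.
At extent ξ: n_E = 1 − X; n_C = X; n_D = X.
Total moles n_T = 1 + X.
With p_i = (n_i/n_T)P, K_p = p_C p_D / (p_E).
This yields a degree-2 equation in X; solving on (0,1), X = 0.338.

X = 0.338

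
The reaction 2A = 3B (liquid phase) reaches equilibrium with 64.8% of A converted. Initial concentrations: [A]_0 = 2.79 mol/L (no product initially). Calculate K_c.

K_c = 20.7 mol/L

Let X = conversion of A.
Concentrations: [A] = 2.79 − 2.79X; [B] = 4.19X.
At X = 0.648: [A] = 0.982, [B] = 2.71.
K_c = [B]^3 / ([A]^2) = 20.7 mol/L.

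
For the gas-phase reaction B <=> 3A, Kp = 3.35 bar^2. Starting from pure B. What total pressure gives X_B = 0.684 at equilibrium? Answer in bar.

Let X = conversion of B (basis 1 mol B); extent of reaction ξ = X.
Mole table: n_B = 1 − X; n_A = 3X.
Total moles n_T = 1 + 2X.
Kp = p_A^3 / (p_B) with p_i = (n_i/n_T)·P.
At X = 0.684: the mole-fraction product g(X) = Π y_i^ν_i = 4.876. Since Kp = g(X)·P^{2}, P = (Kp/g)^(1/2) = (3.35/4.876)^(1/2) = 0.829 bar.

P = 0.829 bar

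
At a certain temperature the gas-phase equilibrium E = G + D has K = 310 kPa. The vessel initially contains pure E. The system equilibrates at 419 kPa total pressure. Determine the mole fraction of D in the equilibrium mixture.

y_D = 0.395

Take 1 mol E as basis and let X be its fractional conversion, so ξ = X.
Moles: n_E = 1 − X; n_G = X; n_D = X.
Total moles n_T = 1 + X.
With p_i = (n_i/n_T)P, K = p_G p_D / (p_E).
Substituting and setting equal to 310 kPa gives a polynomial in X; the root in (0,1) is X = 0.652.
Then n_D = 0.652, n_T = 1.65, so y_D = 0.395.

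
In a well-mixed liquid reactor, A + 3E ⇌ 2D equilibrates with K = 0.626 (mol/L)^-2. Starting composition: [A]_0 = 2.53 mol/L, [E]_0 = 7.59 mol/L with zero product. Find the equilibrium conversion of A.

X = 0.647

Let X = conversion of A; extent ξ = 2.53·X mol/L.
Concentrations: [A] = 2.53 − 2.53X; [E] = 7.59 − 7.59X; [D] = 5.06X.
K = [D]^2 / ([A] [E]^3).
Equating to 0.626 (mol/L)^-2: the physical root is X = 0.647.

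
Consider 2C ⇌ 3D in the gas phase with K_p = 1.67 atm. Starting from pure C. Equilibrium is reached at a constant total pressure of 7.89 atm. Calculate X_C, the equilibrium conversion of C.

Take 1 mol C as basis and let X be its fractional conversion, so ξ = 0.5X.
Mole table: n_C = 1 − X; n_D = 1.5X.
Summing: n_T = 1 + 0.5X.
With p_i = (n_i/n_T)P, K_p = p_D^3 / (p_C^2).
Substituting and setting equal to 1.67 atm gives a polynomial in X; the root in (0,1) is X = 0.322.

X = 0.322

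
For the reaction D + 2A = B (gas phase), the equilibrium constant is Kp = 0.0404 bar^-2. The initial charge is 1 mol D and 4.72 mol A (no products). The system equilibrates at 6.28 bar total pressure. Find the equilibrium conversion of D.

X = 0.498

Let X = conversion of D (basis 1 mol D); extent of reaction ξ = X.
Mole table: n_D = 1 − X; n_A = 4.72 − 2X; n_B = X.
n_T = Σnᵢ = 5.72 − 2X.
y_i = n_i/n_T, p_i = y_i·P. Kp = p_B / (p_D p_A^2).
Setting this equal to 0.0404 bar^-2 and taking the physical root (0 < X < 1) gives X = 0.498.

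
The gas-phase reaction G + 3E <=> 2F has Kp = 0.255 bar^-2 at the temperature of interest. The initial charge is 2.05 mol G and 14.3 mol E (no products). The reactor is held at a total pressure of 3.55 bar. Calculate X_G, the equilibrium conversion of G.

X = 0.736

Take 2.05 mol G as basis and let X be its fractional conversion, so ξ = 2.05X.
Moles: n_G = 2.05 − 2.05X; n_E = 14.3 − 6.15X; n_F = 4.1X.
n_T = Σnᵢ = 16.4 − 4.1X.
With p_i = (n_i/n_T)P, Kp = p_F^2 / (p_G p_E^3).
This yields a degree-4 equation in X; solving on (0,1), X = 0.736.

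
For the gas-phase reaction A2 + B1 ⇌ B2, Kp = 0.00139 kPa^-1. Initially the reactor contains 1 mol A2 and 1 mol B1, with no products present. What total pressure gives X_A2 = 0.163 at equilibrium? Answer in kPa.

Take 1 mol A2 as basis and let X be its fractional conversion, so ξ = X.
Moles: n_A2 = 1 − X; n_B1 = 1 − X; n_B2 = X.
n_T = Σnᵢ = 2 − X.
Kp = p_B2 / (p_A2 p_B1) with p_i = (n_i/n_T)·P.
At X = 0.163: the mole-fraction product g(X) = Π y_i^ν_i = 0.4274. Since Kp = g(X)·P^{-1}, P = (g/Kp)^(1/1) = (0.4274/0.00139)^(1/1) = 307 kPa.

P = 307 kPa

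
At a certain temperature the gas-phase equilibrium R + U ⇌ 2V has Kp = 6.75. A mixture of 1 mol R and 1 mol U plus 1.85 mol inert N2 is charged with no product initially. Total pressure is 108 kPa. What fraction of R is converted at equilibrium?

X = 0.565

Basis: 1 mol R initially; let X = conversion of R. Extent ξ = X.
Species balance: n_R = 1 − X; n_U = 1 − X; n_V = 2X; n_I = 1.85 (inert).
Since Δν = 0, n_T = 3.85 throughout.
y_i = n_i/n_T, p_i = y_i·P. Kp = p_V^2 / (p_R p_U).
This yields a degree-2 equation in X; solving on (0,1), X = 0.565.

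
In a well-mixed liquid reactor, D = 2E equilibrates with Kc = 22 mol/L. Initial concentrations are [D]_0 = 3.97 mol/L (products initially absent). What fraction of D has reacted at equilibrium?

Let X = conversion of D; extent ξ = 3.97·X mol/L.
Concentrations: [D] = 3.97 − 3.97X; [E] = 7.94X.
Kc = [E]^2 / ([D]).
This equals 22 at X = 0.673 (the root in 0 < X < 1).

X = 0.673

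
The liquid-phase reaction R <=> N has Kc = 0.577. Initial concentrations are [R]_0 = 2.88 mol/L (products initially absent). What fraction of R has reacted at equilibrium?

Let X = conversion of R; extent ξ = 2.88·X mol/L.
Concentrations: [R] = 2.88 − 2.88X; [N] = 2.88X.
Kc = [N] / ([R]).
Setting equal to 0.577 and solving for X on (0,1) gives X = 0.366.

X = 0.366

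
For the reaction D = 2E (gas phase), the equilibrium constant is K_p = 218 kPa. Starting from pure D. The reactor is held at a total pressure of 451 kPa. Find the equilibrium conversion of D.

X = 0.328

Basis: 1 mol D initially; let X = conversion of D. Extent ξ = X.
Mole table: n_D = 1 − X; n_E = 2X.
Total moles n_T = 1 + X.
With p_i = (n_i/n_T)P, K_p = p_E^2 / (p_D).
Equating to 218 kPa and solving on 0 < X < 1: X = 0.328.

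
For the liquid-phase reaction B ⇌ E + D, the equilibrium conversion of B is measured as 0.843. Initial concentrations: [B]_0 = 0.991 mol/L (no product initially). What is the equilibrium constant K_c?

Let X = conversion of B.
Concentrations: [B] = 0.991 − 0.991X; [E] = 0.991X; [D] = 0.991X.
At X = 0.843: [B] = 0.156, [E] = 0.835, [D] = 0.835.
K_c = [E] [D] / ([B]) = 4.49 mol/L.

K_c = 4.49 mol/L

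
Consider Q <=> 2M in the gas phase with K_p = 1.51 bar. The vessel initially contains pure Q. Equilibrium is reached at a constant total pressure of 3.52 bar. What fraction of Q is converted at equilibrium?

X = 0.311

Let X = conversion of Q (basis 1 mol Q); extent of reaction ξ = X.
At extent ξ: n_Q = 1 − X; n_M = 2X.
n_T = Σnᵢ = 1 + X.
y_i = n_i/n_T, p_i = y_i·P. K_p = p_M^2 / (p_Q).
Substituting and setting equal to 1.51 bar gives a polynomial in X; the root in (0,1) is X = 0.311.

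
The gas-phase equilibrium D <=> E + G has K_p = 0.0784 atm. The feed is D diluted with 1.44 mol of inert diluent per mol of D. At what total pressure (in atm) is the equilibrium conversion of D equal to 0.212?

P = 3.65 atm

Take 1 mol D as basis and let X be its fractional conversion, so ξ = X.
Mole table: n_D = 1 − X; n_E = X; n_G = X; n_I = 1.44 (inert).
n_T = Σnᵢ = 2.44 + X.
K_p = p_E p_G / (p_D) with p_i = (n_i/n_T)·P.
At X = 0.212: the mole-fraction product g(X) = Π y_i^ν_i = 0.02151. Since K_p = g(X)·P^{1}, P = (K_p/g)^(1/1) = (0.0784/0.02151)^(1/1) = 3.65 atm.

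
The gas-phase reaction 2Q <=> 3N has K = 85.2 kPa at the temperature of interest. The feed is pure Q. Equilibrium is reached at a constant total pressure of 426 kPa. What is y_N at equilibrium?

Basis: 1 mol Q initially; let X = conversion of Q. Extent ξ = 0.5X.
Mole table: n_Q = 1 − X; n_N = 1.5X.
Total moles n_T = 1 + 0.5X.
Mole fractions y_i = n_i/n_T; K = p_N^3 / (p_Q^2) with p_i = y_i·P.
Equating to 85.2 kPa and solving on 0 < X < 1: X = 0.317.
Then n_N = 0.476, n_T = 1.16, so y_N = 0.411.

y_N = 0.411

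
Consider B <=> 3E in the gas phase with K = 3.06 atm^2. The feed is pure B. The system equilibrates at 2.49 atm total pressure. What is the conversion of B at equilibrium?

Take 1 mol B as basis and let X be its fractional conversion, so ξ = X.
Species balance: n_B = 1 − X; n_E = 3X.
n_T = Σnᵢ = 1 + 2X.
Mole fractions y_i = n_i/n_T; K = p_E^3 / (p_B) with p_i = y_i·P.
Setting this equal to 3.06 atm^2 and taking the physical root (0 < X < 1) gives X = 0.322.

X = 0.322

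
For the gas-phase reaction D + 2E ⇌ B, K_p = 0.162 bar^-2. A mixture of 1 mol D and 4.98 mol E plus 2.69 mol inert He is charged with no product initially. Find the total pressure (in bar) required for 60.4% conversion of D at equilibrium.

Basis: 1 mol D initially; let X = conversion of D. Extent ξ = X.
At extent ξ: n_D = 1 − X; n_E = 4.98 − 2X; n_B = X; n_I = 2.69 (inert).
Summing: n_T = 8.67 − 2X.
K_p = p_B / (p_D p_E^2) with p_i = (n_i/n_T)·P.
At X = 0.604: the mole-fraction product g(X) = Π y_i^ν_i = 5.969. Since K_p = g(X)·P^{-2}, P = (g/K_p)^(1/2) = (5.969/0.162)^(1/2) = 6.07 bar.

P = 6.07 bar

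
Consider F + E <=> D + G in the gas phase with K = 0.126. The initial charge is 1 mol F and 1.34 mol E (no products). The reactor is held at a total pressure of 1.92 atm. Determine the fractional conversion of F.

X = 0.302

Take 1 mol F as basis and let X be its fractional conversion, so ξ = X.
Mole table: n_F = 1 − X; n_E = 1.34 − X; n_D = X; n_G = X.
Total moles n_T = 2.34 (Δν = 0, constant).
y_i = n_i/n_T, p_i = y_i·P. K = p_D p_G / (p_F p_E).
Setting this equal to 0.126 and taking the physical root (0 < X < 1) gives X = 0.302.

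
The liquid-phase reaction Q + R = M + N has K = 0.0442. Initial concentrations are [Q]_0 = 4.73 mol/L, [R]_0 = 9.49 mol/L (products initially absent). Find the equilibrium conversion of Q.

Let X = conversion of Q; extent ξ = 4.73·X mol/L.
Concentrations: [Q] = 4.73 − 4.73X; [R] = 9.49 − 4.73X; [M] = 4.73X; [N] = 4.73X.
K = [M] [N] / ([Q] [R]).
Equating to 0.0442: the physical root is X = 0.243.

X = 0.243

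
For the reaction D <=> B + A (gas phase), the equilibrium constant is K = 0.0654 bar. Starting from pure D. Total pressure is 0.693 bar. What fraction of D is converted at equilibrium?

X = 0.294

Basis: 1 mol D initially; let X = conversion of D. Extent ξ = X.
At extent ξ: n_D = 1 − X; n_B = X; n_A = X.
Total moles n_T = 1 + X.
With p_i = (n_i/n_T)P, K = p_B p_A / (p_D).
Setting this equal to 0.0654 bar and taking the physical root (0 < X < 1) gives X = 0.294.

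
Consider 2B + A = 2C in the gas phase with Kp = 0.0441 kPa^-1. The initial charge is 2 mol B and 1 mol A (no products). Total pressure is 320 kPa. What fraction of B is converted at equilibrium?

Basis: 2 mol B initially; let X = conversion of B. Extent ξ = X.
At extent ξ: n_B = 2 − 2X; n_A = 1 − X; n_C = 2X.
Total moles n_T = 3 − X.
With p_i = (n_i/n_T)P, Kp = p_C^2 / (p_B^2 p_A).
Substituting and setting equal to 0.0441 kPa^-1 gives a polynomial in X; the root in (0,1) is X = 0.604.

X = 0.604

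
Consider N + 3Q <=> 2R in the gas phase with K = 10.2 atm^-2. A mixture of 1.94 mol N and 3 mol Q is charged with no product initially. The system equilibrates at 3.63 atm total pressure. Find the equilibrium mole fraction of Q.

y_Q = 0.173

Basis: 3 mol Q initially; let X = conversion of Q. Extent ξ = X.
Mole table: n_N = 1.94 − X; n_Q = 3 − 3X; n_R = 2X.
Total moles n_T = 4.94 − 2X.
With p_i = (n_i/n_T)P, K = p_R^2 / (p_N p_Q^3).
Equating to 10.2 atm^-2 and solving on 0 < X < 1: X = 0.808.
Then n_Q = 0.575, n_T = 3.32, so y_Q = 0.173.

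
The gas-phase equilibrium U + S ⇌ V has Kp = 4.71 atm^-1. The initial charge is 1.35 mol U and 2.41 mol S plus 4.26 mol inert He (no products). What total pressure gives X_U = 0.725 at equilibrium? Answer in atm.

P = 2.75 atm

Let X = conversion of U (basis 1.35 mol U); extent of reaction ξ = 1.35X.
Moles: n_U = 1.35 − 1.35X; n_S = 2.41 − 1.35X; n_V = 1.35X; n_I = 4.26 (inert).
Total moles n_T = 8.02 − 1.35X.
Kp = p_V / (p_U p_S) with p_i = (n_i/n_T)·P.
At X = 0.725: the mole-fraction product g(X) = Π y_i^ν_i = 12.97. Since Kp = g(X)·P^{-1}, P = (g/Kp)^(1/1) = (12.97/4.71)^(1/1) = 2.75 atm.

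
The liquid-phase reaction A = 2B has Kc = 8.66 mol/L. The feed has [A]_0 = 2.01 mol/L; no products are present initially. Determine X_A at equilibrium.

Let X = conversion of A; extent ξ = 2.01·X mol/L.
Concentrations: [A] = 2.01 − 2.01X; [B] = 4.02X.
Kc = [B]^2 / ([A]).
Equating to 8.66 mol/L: the physical root is X = 0.631.

X = 0.631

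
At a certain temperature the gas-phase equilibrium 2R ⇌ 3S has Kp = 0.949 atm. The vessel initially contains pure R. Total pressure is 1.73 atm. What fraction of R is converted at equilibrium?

X = 0.409

Basis: 1 mol R initially; let X = conversion of R. Extent ξ = 0.5X.
Mole table: n_R = 1 − X; n_S = 1.5X.
Total moles n_T = 1 + 0.5X.
Mole fractions y_i = n_i/n_T; Kp = p_S^3 / (p_R^2) with p_i = y_i·P.
This yields a degree-3 equation in X; solving on (0,1), X = 0.409.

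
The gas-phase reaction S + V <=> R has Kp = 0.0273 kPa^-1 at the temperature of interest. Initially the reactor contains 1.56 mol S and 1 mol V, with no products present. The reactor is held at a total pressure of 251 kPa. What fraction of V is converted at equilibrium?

X = 0.754

Let X = conversion of V (basis 1 mol V); extent of reaction ξ = X.
Mole table: n_S = 1.56 − X; n_V = 1 − X; n_R = X.
Summing: n_T = 2.56 − X.
y_i = n_i/n_T, p_i = y_i·P. Kp = p_R / (p_S p_V).
This yields a degree-2 equation in X; solving on (0,1), X = 0.754.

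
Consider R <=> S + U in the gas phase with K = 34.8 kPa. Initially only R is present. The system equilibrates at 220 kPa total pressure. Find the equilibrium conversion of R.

Take 1 mol R as basis and let X be its fractional conversion, so ξ = X.
At extent ξ: n_R = 1 − X; n_S = X; n_U = X.
Total moles n_T = 1 + X.
With p_i = (n_i/n_T)P, K = p_S p_U / (p_R).
Setting this equal to 34.8 kPa and taking the physical root (0 < X < 1) gives X = 0.370.

X = 0.370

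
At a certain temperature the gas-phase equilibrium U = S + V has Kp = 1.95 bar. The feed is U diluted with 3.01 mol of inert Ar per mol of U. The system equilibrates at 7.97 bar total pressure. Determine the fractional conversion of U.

Basis: 1 mol U initially; let X = conversion of U. Extent ξ = X.
Species balance: n_U = 1 − X; n_S = X; n_V = X; n_I = 3.01 (inert).
n_T = Σnᵢ = 4.01 + X.
Mole fractions y_i = n_i/n_T; Kp = p_S p_V / (p_U) with p_i = y_i·P.
Substituting and setting equal to 1.95 bar gives a polynomial in X; the root in (0,1) is X = 0.640.

X = 0.640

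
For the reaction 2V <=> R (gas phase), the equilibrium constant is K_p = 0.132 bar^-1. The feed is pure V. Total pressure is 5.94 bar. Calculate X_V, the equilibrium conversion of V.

X = 0.508

Let X = conversion of V (basis 1 mol V); extent of reaction ξ = 0.5X.
Species balance: n_V = 1 − X; n_R = 0.5X.
Total moles n_T = 1 − 0.5X.
y_i = n_i/n_T, p_i = y_i·P. K_p = p_R / (p_V^2).
Substituting and setting equal to 0.132 bar^-1 gives a polynomial in X; the root in (0,1) is X = 0.508.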